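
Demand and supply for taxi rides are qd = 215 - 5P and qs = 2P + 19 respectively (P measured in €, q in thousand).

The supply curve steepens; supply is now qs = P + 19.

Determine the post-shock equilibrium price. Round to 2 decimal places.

Before the shock: 215 - 5P = 2P + 19 ⇒ 196 = 7P ⇒ P = 28, q = 75.
After the shift, demand is qd = 215 - 5P and supply is qs = P + 19.
New equilibrium: 215 - 5P = P + 19 ⇒ 196 = 6P ⇒ P = 98/3 ≈ 32.6667, q = 155/3 ≈ 51.6667.

32.67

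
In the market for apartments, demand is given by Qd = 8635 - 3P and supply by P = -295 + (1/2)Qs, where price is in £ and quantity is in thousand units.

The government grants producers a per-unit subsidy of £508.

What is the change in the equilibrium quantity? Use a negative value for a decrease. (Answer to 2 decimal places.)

+609.60

Solve the original market: 8635 - 3P = 2P + 590, hence P = 1609 and Q = 3808.
Since sellers receive the price plus the subsidy, the effective supply curve becomes Qs = 2P + 1606.
Equate the new curves: 8635 - 3P = 2P + 1606, giving 7029 = 5P, P = 1405.8, Q = 4417.6.
ΔQ = 4417.6 − 3808 = +609.60.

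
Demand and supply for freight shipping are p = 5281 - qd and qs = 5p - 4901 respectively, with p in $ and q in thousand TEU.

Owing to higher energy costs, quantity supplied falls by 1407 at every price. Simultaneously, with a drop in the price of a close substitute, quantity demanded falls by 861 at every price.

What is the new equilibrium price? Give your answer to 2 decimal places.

1788.00

Initially, 5281 - p = 5p - 4901, so 10182 = 6p and p = 1697, q = 3584.
The shock moves the curves to qd = 4420 - p and qs = 5p - 6308.
Equate the new curves: 4420 - p = 5p - 6308, giving 10728 = 6p, p = 1788, q = 2632.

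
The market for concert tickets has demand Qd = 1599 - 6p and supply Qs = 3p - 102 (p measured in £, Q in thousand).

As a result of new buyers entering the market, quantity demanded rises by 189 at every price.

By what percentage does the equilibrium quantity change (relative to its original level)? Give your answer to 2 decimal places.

+13.55

Solve the original market: 1599 - 6p = 3p - 102, hence p = 189 and Q = 465.
With the change applied: demand Qd = 1788 - 6p, supply Qs = 3p - 102.
Setting them equal: 1788 - 6p = 3p - 102 → 1890 = 9p, so p = 210 and Q = 528.
%ΔQ = (528 − 465) / 465 × 100 = +13.55%.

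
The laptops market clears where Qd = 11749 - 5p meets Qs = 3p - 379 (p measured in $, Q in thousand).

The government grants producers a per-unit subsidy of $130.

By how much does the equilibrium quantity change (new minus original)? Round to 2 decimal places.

+243.75

Before the shock: 11749 - 5p = 3p - 379 ⇒ 12128 = 8p ⇒ p = 1516, Q = 4169.
Since sellers receive the price plus the subsidy, the effective supply curve becomes Qs = 3p + 11.
Clearing the new market: 11749 - 5p = 3p + 11, so p = 1467.25 and Q = 4412.75.
ΔQ = 4412.75 − 4169 = +243.75.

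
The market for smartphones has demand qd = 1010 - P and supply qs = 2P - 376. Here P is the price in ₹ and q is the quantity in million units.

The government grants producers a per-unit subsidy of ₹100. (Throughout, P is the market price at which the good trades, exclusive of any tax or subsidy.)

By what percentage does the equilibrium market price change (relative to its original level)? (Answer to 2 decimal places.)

Initially, 1010 - P = 2P - 376, so 1386 = 3P and P = 462, q = 548.
Since sellers receive the price plus the subsidy, the effective supply curve becomes qs = 2P - 176.
New equilibrium: 1010 - P = 2P - 176 ⇒ 1186 = 3P ⇒ P = 1186/3 ≈ 395.3333, q = 1844/3 ≈ 614.6667.
%ΔP = (395.3333 − 462) / 462 × 100 = -14.43%.

-14.43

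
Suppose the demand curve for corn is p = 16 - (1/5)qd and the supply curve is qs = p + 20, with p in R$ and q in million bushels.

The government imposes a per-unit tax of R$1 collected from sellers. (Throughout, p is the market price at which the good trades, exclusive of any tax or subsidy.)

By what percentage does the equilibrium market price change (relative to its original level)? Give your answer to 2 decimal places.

Initially, 80 - 5p = p + 20, so 60 = 6p and p = 10, q = 30.
Since sellers keep the price net of the tax, the effective supply curve becomes qs = p + 19.
Equate the new curves: 80 - 5p = p + 19, giving 61 = 6p, p = 61/6 ≈ 10.1667, q = 175/6 ≈ 29.1667.
%Δp = (10.1667 − 10) / 10 × 100 = +1.67%.

+1.67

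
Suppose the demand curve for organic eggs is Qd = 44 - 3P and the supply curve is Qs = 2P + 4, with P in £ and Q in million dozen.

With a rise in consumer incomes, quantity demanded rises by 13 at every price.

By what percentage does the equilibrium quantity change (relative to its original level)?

+26

Before the shock: 44 - 3P = 2P + 4 ⇒ 40 = 5P ⇒ P = 8, Q = 20.
The shock moves the curves to Qd = 57 - 3P and Qs = 2P + 4.
Clearing the new market: 57 - 3P = 2P + 4, so P = 10.6 and Q = 25.2.
%ΔQ = (25.2 − 20) / 20 × 100 = +26%.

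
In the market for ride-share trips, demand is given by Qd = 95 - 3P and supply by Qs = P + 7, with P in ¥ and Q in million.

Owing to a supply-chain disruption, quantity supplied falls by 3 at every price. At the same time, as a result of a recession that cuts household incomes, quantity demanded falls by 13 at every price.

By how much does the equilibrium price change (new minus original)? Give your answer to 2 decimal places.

-2.50

Solve the original market: 95 - 3P = P + 7, hence P = 22 and Q = 29.
The shock moves the curves to Qd = 82 - 3P and Qs = P + 4.
New equilibrium: 82 - 3P = P + 4 ⇒ 78 = 4P ⇒ P = 19.5, Q = 23.5.
ΔP = 19.5 − 22 = -2.50.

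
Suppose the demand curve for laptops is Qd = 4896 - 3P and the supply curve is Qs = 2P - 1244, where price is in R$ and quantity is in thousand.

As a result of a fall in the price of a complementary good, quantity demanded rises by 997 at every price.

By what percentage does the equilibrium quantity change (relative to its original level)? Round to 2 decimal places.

Before the shock: 4896 - 3P = 2P - 1244 ⇒ 6140 = 5P ⇒ P = 1228, Q = 1212.
After the shift, demand is Qd = 5893 - 3P and supply is Qs = 2P - 1244.
Setting them equal: 5893 - 3P = 2P - 1244 → 7137 = 5P, so P = 1427.4 and Q = 1610.8.
%ΔQ = (1610.8 − 1212) / 1212 × 100 = +32.90%.

+32.90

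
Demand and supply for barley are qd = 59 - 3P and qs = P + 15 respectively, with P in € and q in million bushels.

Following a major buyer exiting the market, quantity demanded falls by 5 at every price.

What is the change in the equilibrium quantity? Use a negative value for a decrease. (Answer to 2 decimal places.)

Solve the original market: 59 - 3P = P + 15, hence P = 11 and q = 26.
The shock moves the curves to qd = 54 - 3P and qs = P + 15.
Setting them equal: 54 - 3P = P + 15 → 39 = 4P, so P = 9.75 and q = 24.75.
Δq = 24.75 − 26 = -1.25.

-1.25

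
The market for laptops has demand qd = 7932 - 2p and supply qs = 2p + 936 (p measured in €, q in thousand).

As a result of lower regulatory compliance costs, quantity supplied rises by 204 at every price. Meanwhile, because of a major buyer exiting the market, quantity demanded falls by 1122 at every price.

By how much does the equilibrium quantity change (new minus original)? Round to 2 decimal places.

-459.00

Initially, 7932 - 2p = 2p + 936, so 6996 = 4p and p = 1749, q = 4434.
The new curves are qd = 6810 - 2p (demand) and qs = 2p + 1140 (supply).
Equate the new curves: 6810 - 2p = 2p + 1140, giving 5670 = 4p, p = 1417.5, q = 3975.
Δq = 3975 − 4434 = -459.00.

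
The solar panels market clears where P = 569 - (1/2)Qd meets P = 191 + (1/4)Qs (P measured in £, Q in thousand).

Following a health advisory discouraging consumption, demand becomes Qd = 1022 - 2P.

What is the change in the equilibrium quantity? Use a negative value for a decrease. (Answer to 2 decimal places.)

Solve the original market: 1138 - 2P = 4P - 764, hence P = 317 and Q = 504.
The shock moves the curves to Qd = 1022 - 2P and Qs = 4P - 764.
Clearing the new market: 1022 - 2P = 4P - 764, so P = 893/3 ≈ 297.6667 and Q = 1280/3 ≈ 426.6667.
ΔQ = 426.6667 − 504 = -77.33.

-77.33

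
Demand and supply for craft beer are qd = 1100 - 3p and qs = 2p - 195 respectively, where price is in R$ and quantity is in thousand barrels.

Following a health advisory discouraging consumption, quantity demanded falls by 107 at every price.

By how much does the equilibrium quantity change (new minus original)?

-42.8

Initially, 1100 - 3p = 2p - 195, so 1295 = 5p and p = 259, q = 323.
After the shift, demand is qd = 993 - 3p and supply is qs = 2p - 195.
Clearing the new market: 993 - 3p = 2p - 195, so p = 237.6 and q = 280.2.
Δq = 280.2 − 323 = -42.8.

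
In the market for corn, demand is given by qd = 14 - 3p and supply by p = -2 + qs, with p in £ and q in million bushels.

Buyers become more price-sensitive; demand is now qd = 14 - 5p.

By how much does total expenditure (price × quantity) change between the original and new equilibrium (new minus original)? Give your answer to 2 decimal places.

-7.00

Solve the original market: 14 - 3p = p + 2, hence p = 3 and q = 5.
The shock moves the curves to qd = 14 - 5p and qs = p + 2.
Clearing the new market: 14 - 5p = p + 2, so p = 2 and q = 4.
Expenditure moves from 3×5 = 15 to 2×4 = 8; change = -7.00.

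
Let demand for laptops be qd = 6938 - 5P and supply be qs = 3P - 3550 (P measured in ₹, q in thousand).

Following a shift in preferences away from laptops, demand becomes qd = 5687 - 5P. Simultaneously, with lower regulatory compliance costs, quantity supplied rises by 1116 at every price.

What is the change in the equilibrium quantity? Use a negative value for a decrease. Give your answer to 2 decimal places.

+228.38

Solve the original market: 6938 - 5P = 3P - 3550, hence P = 1311 and q = 383.
The shock moves the curves to qd = 5687 - 5P and qs = 3P - 2434.
New equilibrium: 5687 - 5P = 3P - 2434 ⇒ 8121 = 8P ⇒ P = 1015.125, q = 611.375.
Δq = 611.375 − 383 = +228.38.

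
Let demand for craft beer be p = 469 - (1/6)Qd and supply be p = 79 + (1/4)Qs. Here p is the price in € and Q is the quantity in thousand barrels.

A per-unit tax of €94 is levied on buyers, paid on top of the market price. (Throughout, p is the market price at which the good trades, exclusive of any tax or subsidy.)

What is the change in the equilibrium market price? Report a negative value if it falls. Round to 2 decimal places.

-56.40

Initially, 2814 - 6p = 4p - 316, so 3130 = 10p and p = 313, Q = 936.
Since buyers pay the price plus the tax, the effective demand curve becomes Qd = 2250 - 6p.
Setting them equal: 2250 - 6p = 4p - 316 → 2566 = 10p, so p = 256.6 and Q = 710.4.
Δp = 256.6 − 313 = -56.40.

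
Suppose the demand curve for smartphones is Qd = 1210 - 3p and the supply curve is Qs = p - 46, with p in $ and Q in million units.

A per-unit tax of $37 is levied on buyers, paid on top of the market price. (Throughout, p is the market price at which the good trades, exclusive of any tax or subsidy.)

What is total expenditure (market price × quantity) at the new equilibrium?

68771.5625

Before the shock: 1210 - 3p = p - 46 ⇒ 1256 = 4p ⇒ p = 314, Q = 268.
Since buyers pay the price plus the tax, the effective demand curve becomes Qd = 1099 - 3p.
New equilibrium: 1099 - 3p = p - 46 ⇒ 1145 = 4p ⇒ p = 286.25, Q = 240.25.
New expenditure = 286.25 × 240.25 = 68771.5625.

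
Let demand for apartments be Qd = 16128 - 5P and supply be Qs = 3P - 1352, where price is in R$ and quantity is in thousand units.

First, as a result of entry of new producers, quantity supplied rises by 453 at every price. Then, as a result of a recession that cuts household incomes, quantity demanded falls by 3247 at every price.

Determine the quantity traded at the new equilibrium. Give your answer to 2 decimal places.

Original equilibrium: 16128 - 5P = 3P - 1352 gives 17480 = 8P, so P = 2185 and Q = 5203.
The shock moves the curves to Qd = 12881 - 5P and Qs = 3P - 899.
Setting them equal: 12881 - 5P = 3P - 899 → 13780 = 8P, so P = 1722.5 and Q = 4268.5.

4268.50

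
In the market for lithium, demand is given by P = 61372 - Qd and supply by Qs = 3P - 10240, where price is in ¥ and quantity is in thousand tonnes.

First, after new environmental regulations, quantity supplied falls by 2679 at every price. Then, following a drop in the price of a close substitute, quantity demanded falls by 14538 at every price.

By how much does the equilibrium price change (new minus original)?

-2964.75

Initially, 61372 - P = 3P - 10240, so 71612 = 4P and P = 17903, Q = 43469.
The shock moves the curves to Qd = 46834 - P and Qs = 3P - 12919.
Setting them equal: 46834 - P = 3P - 12919 → 59753 = 4P, so P = 14938.25 and Q = 31895.75.
ΔP = 14938.25 − 17903 = -2964.75.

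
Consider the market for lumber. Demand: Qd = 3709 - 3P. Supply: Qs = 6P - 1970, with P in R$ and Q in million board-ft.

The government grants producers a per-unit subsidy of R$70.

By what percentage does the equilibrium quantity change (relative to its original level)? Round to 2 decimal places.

+7.71

Before the shock: 3709 - 3P = 6P - 1970 ⇒ 5679 = 9P ⇒ P = 631, Q = 1816.
Since sellers receive the price plus the subsidy, the effective supply curve becomes Qs = 6P - 1550.
New equilibrium: 3709 - 3P = 6P - 1550 ⇒ 5259 = 9P ⇒ P = 1753/3 ≈ 584.3333, Q = 1956.
%ΔQ = (1956 − 1816) / 1816 × 100 = +7.71%.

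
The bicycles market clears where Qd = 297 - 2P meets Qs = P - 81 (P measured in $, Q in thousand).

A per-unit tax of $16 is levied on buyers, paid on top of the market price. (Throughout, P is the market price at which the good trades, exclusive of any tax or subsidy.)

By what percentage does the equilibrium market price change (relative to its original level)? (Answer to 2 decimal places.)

-8.47

Initially, 297 - 2P = P - 81, so 378 = 3P and P = 126, Q = 45.
Since buyers pay the price plus the tax, the effective demand curve becomes Qd = 265 - 2P.
Equate the new curves: 265 - 2P = P - 81, giving 346 = 3P, P = 346/3 ≈ 115.3333, Q = 103/3 ≈ 34.3333.
%ΔP = (115.3333 − 126) / 126 × 100 = -8.47%.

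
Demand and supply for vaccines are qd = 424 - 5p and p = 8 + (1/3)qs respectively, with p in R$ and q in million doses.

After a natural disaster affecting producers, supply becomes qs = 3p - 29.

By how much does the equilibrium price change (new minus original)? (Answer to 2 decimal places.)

Original equilibrium: 424 - 5p = 3p - 24 gives 448 = 8p, so p = 56 and q = 144.
The shock moves the curves to qd = 424 - 5p and qs = 3p - 29.
Equate the new curves: 424 - 5p = 3p - 29, giving 453 = 8p, p = 56.625, q = 140.875.
Δp = 56.625 − 56 = +0.63.

+0.63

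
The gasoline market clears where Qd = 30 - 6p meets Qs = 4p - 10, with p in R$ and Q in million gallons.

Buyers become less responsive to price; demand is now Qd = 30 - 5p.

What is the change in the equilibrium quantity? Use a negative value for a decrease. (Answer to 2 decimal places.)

Before the shock: 30 - 6p = 4p - 10 ⇒ 40 = 10p ⇒ p = 4, Q = 6.
The shock moves the curves to Qd = 30 - 5p and Qs = 4p - 10.
Setting them equal: 30 - 5p = 4p - 10 → 40 = 9p, so p = 40/9 ≈ 4.4444 and Q = 70/9 ≈ 7.7778.
ΔQ = 7.7778 − 6 = +1.78.

+1.78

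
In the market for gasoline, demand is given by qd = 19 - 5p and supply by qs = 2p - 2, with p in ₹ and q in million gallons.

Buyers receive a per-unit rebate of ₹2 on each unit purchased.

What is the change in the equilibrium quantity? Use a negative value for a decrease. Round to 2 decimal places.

Solve the original market: 19 - 5p = 2p - 2, hence p = 3 and q = 4.
Since buyers' out-of-pocket price is the market price minus the rebate, the effective demand curve becomes qd = 29 - 5p.
Clearing the new market: 29 - 5p = 2p - 2, so p = 31/7 ≈ 4.4286 and q = 48/7 ≈ 6.8571.
Δq = 6.8571 − 4 = +2.86.

+2.86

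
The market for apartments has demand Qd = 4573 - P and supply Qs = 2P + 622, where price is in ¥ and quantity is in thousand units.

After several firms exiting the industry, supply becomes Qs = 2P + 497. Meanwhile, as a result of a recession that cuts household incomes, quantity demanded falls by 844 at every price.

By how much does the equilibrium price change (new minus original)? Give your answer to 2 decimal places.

-239.67

Solve the original market: 4573 - P = 2P + 622, hence P = 1317 and Q = 3256.
The new curves are Qd = 3729 - P (demand) and Qs = 2P + 497 (supply).
New equilibrium: 3729 - P = 2P + 497 ⇒ 3232 = 3P ⇒ P = 3232/3 ≈ 1077.3333, Q = 7955/3 ≈ 2651.6667.
ΔP = 1077.3333 − 1317 = -239.67.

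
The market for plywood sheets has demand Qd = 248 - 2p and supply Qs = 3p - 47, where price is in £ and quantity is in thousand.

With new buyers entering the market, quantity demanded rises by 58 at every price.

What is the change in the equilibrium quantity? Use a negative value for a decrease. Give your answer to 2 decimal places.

+34.80

Original equilibrium: 248 - 2p = 3p - 47 gives 295 = 5p, so p = 59 and Q = 130.
After the shift, demand is Qd = 306 - 2p and supply is Qs = 3p - 47.
Setting them equal: 306 - 2p = 3p - 47 → 353 = 5p, so p = 70.6 and Q = 164.8.
ΔQ = 164.8 − 130 = +34.80.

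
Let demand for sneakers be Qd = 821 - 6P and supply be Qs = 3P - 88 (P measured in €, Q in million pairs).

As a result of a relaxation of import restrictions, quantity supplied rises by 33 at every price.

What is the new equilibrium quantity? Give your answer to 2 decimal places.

Original equilibrium: 821 - 6P = 3P - 88 gives 909 = 9P, so P = 101 and Q = 215.
The new curves are Qd = 821 - 6P (demand) and Qs = 3P - 55 (supply).
Setting them equal: 821 - 6P = 3P - 55 → 876 = 9P, so P = 292/3 ≈ 97.3333 and Q = 237.

237.00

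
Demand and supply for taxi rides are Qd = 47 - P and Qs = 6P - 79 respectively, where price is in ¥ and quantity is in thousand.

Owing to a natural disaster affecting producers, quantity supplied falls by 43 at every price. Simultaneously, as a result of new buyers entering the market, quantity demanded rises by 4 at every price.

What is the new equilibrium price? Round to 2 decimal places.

Solve the original market: 47 - P = 6P - 79, hence P = 18 and Q = 29.
With the change applied: demand Qd = 51 - P, supply Qs = 6P - 122.
New equilibrium: 51 - P = 6P - 122 ⇒ 173 = 7P ⇒ P = 173/7 ≈ 24.7143, Q = 184/7 ≈ 26.2857.

24.71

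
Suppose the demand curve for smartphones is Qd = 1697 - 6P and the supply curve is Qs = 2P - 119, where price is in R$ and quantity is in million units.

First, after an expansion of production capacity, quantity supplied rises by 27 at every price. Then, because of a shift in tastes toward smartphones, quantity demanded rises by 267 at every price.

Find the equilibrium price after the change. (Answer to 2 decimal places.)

257.00

Initially, 1697 - 6P = 2P - 119, so 1816 = 8P and P = 227, Q = 335.
The new curves are Qd = 1964 - 6P (demand) and Qs = 2P - 92 (supply).
Setting them equal: 1964 - 6P = 2P - 92 → 2056 = 8P, so P = 257 and Q = 422.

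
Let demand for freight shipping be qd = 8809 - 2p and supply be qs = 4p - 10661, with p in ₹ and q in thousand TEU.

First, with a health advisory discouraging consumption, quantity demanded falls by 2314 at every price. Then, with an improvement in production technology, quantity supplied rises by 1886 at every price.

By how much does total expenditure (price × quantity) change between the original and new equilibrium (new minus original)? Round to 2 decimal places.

Solve the original market: 8809 - 2p = 4p - 10661, hence p = 3245 and q = 2319.
After the shift, demand is qd = 6495 - 2p and supply is qs = 4p - 8775.
New equilibrium: 6495 - 2p = 4p - 8775 ⇒ 15270 = 6p ⇒ p = 2545, q = 1405.
Expenditure moves from 3245×2319 = 7525155 to 2545×1405 = 3575725; change = -3949430.00.

-3949430.00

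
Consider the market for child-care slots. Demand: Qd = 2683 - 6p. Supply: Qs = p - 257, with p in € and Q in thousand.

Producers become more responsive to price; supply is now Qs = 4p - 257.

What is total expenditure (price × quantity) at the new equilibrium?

270186

Solve the original market: 2683 - 6p = p - 257, hence p = 420 and Q = 163.
The new curves are Qd = 2683 - 6p (demand) and Qs = 4p - 257 (supply).
New equilibrium: 2683 - 6p = 4p - 257 ⇒ 2940 = 10p ⇒ p = 294, Q = 919.
New expenditure = 294 × 919 = 270186.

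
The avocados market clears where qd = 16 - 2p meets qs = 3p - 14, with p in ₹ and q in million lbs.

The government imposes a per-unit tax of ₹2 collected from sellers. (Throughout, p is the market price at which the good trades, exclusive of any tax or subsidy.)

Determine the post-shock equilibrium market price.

7.2

Solve the original market: 16 - 2p = 3p - 14, hence p = 6 and q = 4.
Since sellers keep the price net of the tax, the effective supply curve becomes qs = 3p - 20.
New equilibrium: 16 - 2p = 3p - 20 ⇒ 36 = 5p ⇒ p = 7.2, q = 1.6.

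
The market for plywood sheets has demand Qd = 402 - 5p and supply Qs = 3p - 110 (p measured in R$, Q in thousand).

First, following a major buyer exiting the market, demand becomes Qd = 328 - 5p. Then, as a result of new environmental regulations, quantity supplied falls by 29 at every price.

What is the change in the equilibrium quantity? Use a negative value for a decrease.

Solve the original market: 402 - 5p = 3p - 110, hence p = 64 and Q = 82.
After the shift, demand is Qd = 328 - 5p and supply is Qs = 3p - 139.
Clearing the new market: 328 - 5p = 3p - 139, so p = 58.375 and Q = 36.125.
ΔQ = 36.125 − 82 = -45.875.

-45.875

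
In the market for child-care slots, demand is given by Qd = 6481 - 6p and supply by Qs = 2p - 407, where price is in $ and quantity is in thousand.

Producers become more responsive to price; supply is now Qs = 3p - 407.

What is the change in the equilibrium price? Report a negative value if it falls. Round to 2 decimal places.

-95.67

Solve the original market: 6481 - 6p = 2p - 407, hence p = 861 and Q = 1315.
The new curves are Qd = 6481 - 6p (demand) and Qs = 3p - 407 (supply).
Equate the new curves: 6481 - 6p = 3p - 407, giving 6888 = 9p, p = 2296/3 ≈ 765.3333, Q = 1889.
Δp = 765.3333 − 861 = -95.67.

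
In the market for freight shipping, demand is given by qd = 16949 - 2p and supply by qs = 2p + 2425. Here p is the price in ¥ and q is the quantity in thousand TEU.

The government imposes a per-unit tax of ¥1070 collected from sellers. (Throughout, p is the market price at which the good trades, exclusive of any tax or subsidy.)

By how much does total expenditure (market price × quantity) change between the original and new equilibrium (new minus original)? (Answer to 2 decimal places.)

+724925.00

Before the shock: 16949 - 2p = 2p + 2425 ⇒ 14524 = 4p ⇒ p = 3631, q = 9687.
Since sellers keep the price net of the tax, the effective supply curve becomes qs = 2p + 285.
New equilibrium: 16949 - 2p = 2p + 285 ⇒ 16664 = 4p ⇒ p = 4166, q = 8617.
Expenditure moves from 3631×9687 = 35173497 to 4166×8617 = 35898422; change = +724925.00.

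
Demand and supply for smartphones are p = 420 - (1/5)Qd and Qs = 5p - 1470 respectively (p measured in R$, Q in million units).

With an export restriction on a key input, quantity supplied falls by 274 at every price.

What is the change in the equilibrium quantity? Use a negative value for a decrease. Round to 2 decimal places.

-137.00

Solve the original market: 2100 - 5p = 5p - 1470, hence p = 357 and Q = 315.
The shock moves the curves to Qd = 2100 - 5p and Qs = 5p - 1744.
New equilibrium: 2100 - 5p = 5p - 1744 ⇒ 3844 = 10p ⇒ p = 384.4, Q = 178.
ΔQ = 178 − 315 = -137.00.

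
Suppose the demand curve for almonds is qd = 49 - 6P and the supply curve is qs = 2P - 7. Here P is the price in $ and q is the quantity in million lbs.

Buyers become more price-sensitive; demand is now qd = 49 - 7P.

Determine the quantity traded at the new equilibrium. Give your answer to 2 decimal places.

Original equilibrium: 49 - 6P = 2P - 7 gives 56 = 8P, so P = 7 and q = 7.
After the shift, demand is qd = 49 - 7P and supply is qs = 2P - 7.
Setting them equal: 49 - 7P = 2P - 7 → 56 = 9P, so P = 56/9 ≈ 6.2222 and q = 49/9 ≈ 5.4444.

5.44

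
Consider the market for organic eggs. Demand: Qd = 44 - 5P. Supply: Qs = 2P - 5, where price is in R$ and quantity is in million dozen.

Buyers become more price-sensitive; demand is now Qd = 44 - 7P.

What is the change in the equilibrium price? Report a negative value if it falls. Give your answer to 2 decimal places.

Initially, 44 - 5P = 2P - 5, so 49 = 7P and P = 7, Q = 9.
The shock moves the curves to Qd = 44 - 7P and Qs = 2P - 5.
Equate the new curves: 44 - 7P = 2P - 5, giving 49 = 9P, P = 49/9 ≈ 5.4444, Q = 53/9 ≈ 5.8889.
ΔP = 5.4444 − 7 = -1.56.

-1.56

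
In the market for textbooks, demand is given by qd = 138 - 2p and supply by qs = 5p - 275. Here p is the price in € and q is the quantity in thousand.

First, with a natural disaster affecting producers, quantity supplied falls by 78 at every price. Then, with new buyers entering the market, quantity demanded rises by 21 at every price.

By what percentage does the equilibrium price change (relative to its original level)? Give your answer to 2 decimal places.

+23.97

Before the shock: 138 - 2p = 5p - 275 ⇒ 413 = 7p ⇒ p = 59, q = 20.
After the shift, demand is qd = 159 - 2p and supply is qs = 5p - 353.
New equilibrium: 159 - 2p = 5p - 353 ⇒ 512 = 7p ⇒ p = 512/7 ≈ 73.1429, q = 89/7 ≈ 12.7143.
%Δp = (73.1429 − 59) / 59 × 100 = +23.97%.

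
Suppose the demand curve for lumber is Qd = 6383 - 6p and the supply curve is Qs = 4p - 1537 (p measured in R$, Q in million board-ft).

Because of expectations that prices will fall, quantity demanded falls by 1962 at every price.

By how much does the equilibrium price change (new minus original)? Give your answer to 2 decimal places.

-196.20

Initially, 6383 - 6p = 4p - 1537, so 7920 = 10p and p = 792, Q = 1631.
With the change applied: demand Qd = 4421 - 6p, supply Qs = 4p - 1537.
Clearing the new market: 4421 - 6p = 4p - 1537, so p = 595.8 and Q = 846.2.
Δp = 595.8 − 792 = -196.20.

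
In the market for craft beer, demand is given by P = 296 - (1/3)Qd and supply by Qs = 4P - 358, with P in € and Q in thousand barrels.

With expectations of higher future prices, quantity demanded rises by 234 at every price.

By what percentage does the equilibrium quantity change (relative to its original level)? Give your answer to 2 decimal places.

+37.77

Solve the original market: 888 - 3P = 4P - 358, hence P = 178 and Q = 354.
The shock moves the curves to Qd = 1122 - 3P and Qs = 4P - 358.
Setting them equal: 1122 - 3P = 4P - 358 → 1480 = 7P, so P = 1480/7 ≈ 211.4286 and Q = 3414/7 ≈ 487.7143.
%ΔQ = (487.7143 − 354) / 354 × 100 = +37.77%.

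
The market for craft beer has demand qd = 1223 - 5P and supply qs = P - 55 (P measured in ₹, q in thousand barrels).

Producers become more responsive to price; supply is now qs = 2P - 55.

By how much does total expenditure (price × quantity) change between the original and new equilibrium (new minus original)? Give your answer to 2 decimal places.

Solve the original market: 1223 - 5P = P - 55, hence P = 213 and q = 158.
After the shift, demand is qd = 1223 - 5P and supply is qs = 2P - 55.
Setting them equal: 1223 - 5P = 2P - 55 → 1278 = 7P, so P = 1278/7 ≈ 182.5714 and q = 2171/7 ≈ 310.1429.
Expenditure moves from 213×158 = 33654 to 182.5714×310.1429 = 56623.2245; change = +22969.22.

+22969.22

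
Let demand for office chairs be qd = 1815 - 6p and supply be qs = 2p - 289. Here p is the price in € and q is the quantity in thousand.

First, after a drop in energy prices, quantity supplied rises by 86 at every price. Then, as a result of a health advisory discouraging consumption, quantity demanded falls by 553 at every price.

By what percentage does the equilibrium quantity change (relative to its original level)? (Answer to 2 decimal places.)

Original equilibrium: 1815 - 6p = 2p - 289 gives 2104 = 8p, so p = 263 and q = 237.
With the change applied: demand qd = 1262 - 6p, supply qs = 2p - 203.
Equate the new curves: 1262 - 6p = 2p - 203, giving 1465 = 8p, p = 183.125, q = 163.25.
%Δq = (163.25 − 237) / 237 × 100 = -31.12%.

-31.12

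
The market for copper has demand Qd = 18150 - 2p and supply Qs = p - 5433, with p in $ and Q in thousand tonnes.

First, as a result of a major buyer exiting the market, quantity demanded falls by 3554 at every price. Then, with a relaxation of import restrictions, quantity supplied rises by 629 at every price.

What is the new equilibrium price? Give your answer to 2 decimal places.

Before the shock: 18150 - 2p = p - 5433 ⇒ 23583 = 3p ⇒ p = 7861, Q = 2428.
The shock moves the curves to Qd = 14596 - 2p and Qs = p - 4804.
Clearing the new market: 14596 - 2p = p - 4804, so p = 19400/3 ≈ 6466.6667 and Q = 4988/3 ≈ 1662.6667.

6466.67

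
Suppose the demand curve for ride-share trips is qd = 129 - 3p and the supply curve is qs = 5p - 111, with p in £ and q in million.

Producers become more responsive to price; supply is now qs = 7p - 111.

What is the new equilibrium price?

Original equilibrium: 129 - 3p = 5p - 111 gives 240 = 8p, so p = 30 and q = 39.
After the shift, demand is qd = 129 - 3p and supply is qs = 7p - 111.
Clearing the new market: 129 - 3p = 7p - 111, so p = 24 and q = 57.

24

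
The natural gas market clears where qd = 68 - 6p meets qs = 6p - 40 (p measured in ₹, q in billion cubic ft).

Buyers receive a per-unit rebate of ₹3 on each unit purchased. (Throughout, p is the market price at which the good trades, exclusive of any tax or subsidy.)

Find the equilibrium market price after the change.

10.5

Before the shock: 68 - 6p = 6p - 40 ⇒ 108 = 12p ⇒ p = 9, q = 14.
Since buyers' out-of-pocket price is the market price minus the rebate, the effective demand curve becomes qd = 86 - 6p.
New equilibrium: 86 - 6p = 6p - 40 ⇒ 126 = 12p ⇒ p = 10.5, q = 23.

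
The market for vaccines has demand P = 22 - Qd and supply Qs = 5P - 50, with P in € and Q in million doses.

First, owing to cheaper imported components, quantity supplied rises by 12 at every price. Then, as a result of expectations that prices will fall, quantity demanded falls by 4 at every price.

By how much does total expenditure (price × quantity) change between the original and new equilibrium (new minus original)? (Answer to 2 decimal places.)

-39.11

Initially, 22 - P = 5P - 50, so 72 = 6P and P = 12, Q = 10.
With the change applied: demand Qd = 18 - P, supply Qs = 5P - 38.
Equate the new curves: 18 - P = 5P - 38, giving 56 = 6P, P = 28/3 ≈ 9.3333, Q = 26/3 ≈ 8.6667.
Expenditure moves from 12×10 = 120 to 9.3333×8.6667 = 80.8889; change = -39.11.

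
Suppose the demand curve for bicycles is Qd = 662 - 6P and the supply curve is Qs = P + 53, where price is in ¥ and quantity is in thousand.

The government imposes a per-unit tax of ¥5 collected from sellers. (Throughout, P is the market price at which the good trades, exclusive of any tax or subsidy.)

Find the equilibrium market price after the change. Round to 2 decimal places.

Before the shock: 662 - 6P = P + 53 ⇒ 609 = 7P ⇒ P = 87, Q = 140.
Since sellers keep the price net of the tax, the effective supply curve becomes Qs = P + 48.
Equate the new curves: 662 - 6P = P + 48, giving 614 = 7P, P = 614/7 ≈ 87.7143, Q = 950/7 ≈ 135.7143.

87.71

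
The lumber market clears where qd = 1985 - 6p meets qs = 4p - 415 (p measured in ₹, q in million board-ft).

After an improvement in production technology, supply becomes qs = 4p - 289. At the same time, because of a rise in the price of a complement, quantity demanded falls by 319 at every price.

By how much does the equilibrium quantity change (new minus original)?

Solve the original market: 1985 - 6p = 4p - 415, hence p = 240 and q = 545.
After the shift, demand is qd = 1666 - 6p and supply is qs = 4p - 289.
Equate the new curves: 1666 - 6p = 4p - 289, giving 1955 = 10p, p = 195.5, q = 493.
Δq = 493 − 545 = -52.

-52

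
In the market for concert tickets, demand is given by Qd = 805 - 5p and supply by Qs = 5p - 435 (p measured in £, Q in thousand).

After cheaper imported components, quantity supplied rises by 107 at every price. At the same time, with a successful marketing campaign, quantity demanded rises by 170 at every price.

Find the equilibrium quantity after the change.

Solve the original market: 805 - 5p = 5p - 435, hence p = 124 and Q = 185.
The shock moves the curves to Qd = 975 - 5p and Qs = 5p - 328.
New equilibrium: 975 - 5p = 5p - 328 ⇒ 1303 = 10p ⇒ p = 130.3, Q = 323.5.

323.5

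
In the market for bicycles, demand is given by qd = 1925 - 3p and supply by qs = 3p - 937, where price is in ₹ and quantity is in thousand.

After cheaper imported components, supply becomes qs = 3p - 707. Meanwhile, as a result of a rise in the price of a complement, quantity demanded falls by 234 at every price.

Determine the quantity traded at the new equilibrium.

492

Before the shock: 1925 - 3p = 3p - 937 ⇒ 2862 = 6p ⇒ p = 477, q = 494.
The new curves are qd = 1691 - 3p (demand) and qs = 3p - 707 (supply).
New equilibrium: 1691 - 3p = 3p - 707 ⇒ 2398 = 6p ⇒ p = 1199/3 ≈ 399.6667, q = 492.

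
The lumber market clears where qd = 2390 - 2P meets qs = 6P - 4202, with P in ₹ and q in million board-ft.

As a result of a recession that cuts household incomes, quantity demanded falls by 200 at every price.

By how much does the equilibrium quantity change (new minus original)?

-150

Before the shock: 2390 - 2P = 6P - 4202 ⇒ 6592 = 8P ⇒ P = 824, q = 742.
With the change applied: demand qd = 2190 - 2P, supply qs = 6P - 4202.
Setting them equal: 2190 - 2P = 6P - 4202 → 6392 = 8P, so P = 799 and q = 592.
Δq = 592 − 742 = -150.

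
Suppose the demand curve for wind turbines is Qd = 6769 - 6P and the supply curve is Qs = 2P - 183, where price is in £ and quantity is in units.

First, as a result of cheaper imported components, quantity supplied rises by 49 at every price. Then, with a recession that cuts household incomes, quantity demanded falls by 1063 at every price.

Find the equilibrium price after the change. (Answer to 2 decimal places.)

Before the shock: 6769 - 6P = 2P - 183 ⇒ 6952 = 8P ⇒ P = 869, Q = 1555.
After the shift, demand is Qd = 5706 - 6P and supply is Qs = 2P - 134.
Equate the new curves: 5706 - 6P = 2P - 134, giving 5840 = 8P, P = 730, Q = 1326.

730.00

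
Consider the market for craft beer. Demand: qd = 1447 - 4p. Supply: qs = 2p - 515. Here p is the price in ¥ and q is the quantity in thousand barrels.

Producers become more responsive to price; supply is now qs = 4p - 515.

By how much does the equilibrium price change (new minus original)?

Initially, 1447 - 4p = 2p - 515, so 1962 = 6p and p = 327, q = 139.
After the shift, demand is qd = 1447 - 4p and supply is qs = 4p - 515.
New equilibrium: 1447 - 4p = 4p - 515 ⇒ 1962 = 8p ⇒ p = 245.25, q = 466.
Δp = 245.25 − 327 = -81.75.

-81.75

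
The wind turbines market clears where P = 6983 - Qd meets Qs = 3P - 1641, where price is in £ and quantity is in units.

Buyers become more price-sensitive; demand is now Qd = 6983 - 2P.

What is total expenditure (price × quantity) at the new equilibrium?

6094408.32

Initially, 6983 - P = 3P - 1641, so 8624 = 4P and P = 2156, Q = 4827.
With the change applied: demand Qd = 6983 - 2P, supply Qs = 3P - 1641.
Equate the new curves: 6983 - 2P = 3P - 1641, giving 8624 = 5P, P = 1724.8, Q = 3533.4.
New expenditure = 1724.8 × 3533.4 = 6094408.32.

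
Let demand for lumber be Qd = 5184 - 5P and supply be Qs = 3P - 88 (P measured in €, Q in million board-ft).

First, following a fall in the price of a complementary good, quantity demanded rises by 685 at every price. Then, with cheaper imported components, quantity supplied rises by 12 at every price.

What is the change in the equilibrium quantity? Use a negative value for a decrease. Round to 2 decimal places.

+264.38

Initially, 5184 - 5P = 3P - 88, so 5272 = 8P and P = 659, Q = 1889.
With the change applied: demand Qd = 5869 - 5P, supply Qs = 3P - 76.
Clearing the new market: 5869 - 5P = 3P - 76, so P = 743.125 and Q = 2153.375.
ΔQ = 2153.375 − 1889 = +264.38.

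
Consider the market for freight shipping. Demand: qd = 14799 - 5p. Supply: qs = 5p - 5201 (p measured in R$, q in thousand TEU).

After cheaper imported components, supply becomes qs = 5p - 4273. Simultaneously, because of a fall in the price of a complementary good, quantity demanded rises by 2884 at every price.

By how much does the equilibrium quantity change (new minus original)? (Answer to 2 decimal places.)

Initially, 14799 - 5p = 5p - 5201, so 20000 = 10p and p = 2000, q = 4799.
The new curves are qd = 17683 - 5p (demand) and qs = 5p - 4273 (supply).
Clearing the new market: 17683 - 5p = 5p - 4273, so p = 2195.6 and q = 6705.
Δq = 6705 − 4799 = +1906.00.

+1906.00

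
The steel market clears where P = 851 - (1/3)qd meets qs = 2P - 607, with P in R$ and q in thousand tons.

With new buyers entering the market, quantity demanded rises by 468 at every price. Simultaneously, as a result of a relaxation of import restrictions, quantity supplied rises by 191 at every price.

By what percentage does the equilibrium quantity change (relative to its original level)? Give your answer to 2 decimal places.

+45.94

Initially, 2553 - 3P = 2P - 607, so 3160 = 5P and P = 632, q = 657.
The shock moves the curves to qd = 3021 - 3P and qs = 2P - 416.
Clearing the new market: 3021 - 3P = 2P - 416, so P = 687.4 and q = 958.8.
%Δq = (958.8 − 657) / 657 × 100 = +45.94%.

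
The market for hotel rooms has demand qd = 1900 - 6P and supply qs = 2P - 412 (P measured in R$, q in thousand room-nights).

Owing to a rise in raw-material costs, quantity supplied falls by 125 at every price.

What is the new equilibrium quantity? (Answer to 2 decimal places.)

Original equilibrium: 1900 - 6P = 2P - 412 gives 2312 = 8P, so P = 289 and q = 166.
The shock moves the curves to qd = 1900 - 6P and qs = 2P - 537.
Setting them equal: 1900 - 6P = 2P - 537 → 2437 = 8P, so P = 304.625 and q = 72.25.

72.25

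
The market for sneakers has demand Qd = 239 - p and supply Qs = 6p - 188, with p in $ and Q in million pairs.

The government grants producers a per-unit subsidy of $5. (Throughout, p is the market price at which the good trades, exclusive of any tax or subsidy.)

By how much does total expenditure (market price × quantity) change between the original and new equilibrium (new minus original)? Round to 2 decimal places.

Initially, 239 - p = 6p - 188, so 427 = 7p and p = 61, Q = 178.
Since sellers receive the price plus the subsidy, the effective supply curve becomes Qs = 6p - 158.
Setting them equal: 239 - p = 6p - 158 → 397 = 7p, so p = 397/7 ≈ 56.7143 and Q = 1276/7 ≈ 182.2857.
Expenditure moves from 61×178 = 10858 to 56.7143×182.2857 = 10338.2041; change = -519.80.

-519.80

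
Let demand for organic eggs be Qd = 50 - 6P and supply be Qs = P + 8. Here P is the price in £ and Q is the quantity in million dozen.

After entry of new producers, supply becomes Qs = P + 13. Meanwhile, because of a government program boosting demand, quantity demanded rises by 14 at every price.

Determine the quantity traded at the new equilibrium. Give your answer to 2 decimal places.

20.29

Initially, 50 - 6P = P + 8, so 42 = 7P and P = 6, Q = 14.
With the change applied: demand Qd = 64 - 6P, supply Qs = P + 13.
Clearing the new market: 64 - 6P = P + 13, so P = 51/7 ≈ 7.2857 and Q = 142/7 ≈ 20.2857.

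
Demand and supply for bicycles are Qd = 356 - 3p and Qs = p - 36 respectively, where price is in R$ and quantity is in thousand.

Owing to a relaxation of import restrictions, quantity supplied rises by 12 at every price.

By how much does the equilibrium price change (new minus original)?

Original equilibrium: 356 - 3p = p - 36 gives 392 = 4p, so p = 98 and Q = 62.
With the change applied: demand Qd = 356 - 3p, supply Qs = p - 24.
Setting them equal: 356 - 3p = p - 24 → 380 = 4p, so p = 95 and Q = 71.
Δp = 95 − 98 = -3.

-3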